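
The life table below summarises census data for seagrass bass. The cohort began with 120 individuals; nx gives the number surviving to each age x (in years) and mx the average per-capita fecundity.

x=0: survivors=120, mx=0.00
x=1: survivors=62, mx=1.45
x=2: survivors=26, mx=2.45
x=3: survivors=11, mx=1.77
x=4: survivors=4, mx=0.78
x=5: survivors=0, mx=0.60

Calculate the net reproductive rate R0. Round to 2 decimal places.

1.47

lx = nx/n0 = nx/120: 1, 0.51667…, 0.21667…, 0.09167…, 0.03333…, 0
lx·mx by age: 0, 0.749167…, 0.530833…, 0.16225…, 0.026…, 0
R0 = Σ lx·mx = 1.46825… → 1.47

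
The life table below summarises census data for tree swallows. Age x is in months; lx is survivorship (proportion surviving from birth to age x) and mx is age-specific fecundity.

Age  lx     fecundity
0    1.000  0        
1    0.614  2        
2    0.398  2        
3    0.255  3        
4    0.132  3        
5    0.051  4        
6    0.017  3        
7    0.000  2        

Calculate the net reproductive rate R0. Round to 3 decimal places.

lx·mx by age: 0, 1.228, 0.796, 0.765, 0.396, 0.204, 0.051, 0
R0 = Σ lx·mx = 3.44 → 3.440

3.440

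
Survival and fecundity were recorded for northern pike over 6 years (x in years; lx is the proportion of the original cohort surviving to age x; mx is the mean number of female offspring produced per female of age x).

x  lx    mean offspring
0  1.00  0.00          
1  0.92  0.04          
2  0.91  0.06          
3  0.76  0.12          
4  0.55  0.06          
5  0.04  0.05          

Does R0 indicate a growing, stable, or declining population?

R0 = Σ lx·mx = 0 + 0.0368 + 0.0546 + 0.0912 + 0.033 + 0.002 = 0.2176
R0 < 1, so the population is declining.

declining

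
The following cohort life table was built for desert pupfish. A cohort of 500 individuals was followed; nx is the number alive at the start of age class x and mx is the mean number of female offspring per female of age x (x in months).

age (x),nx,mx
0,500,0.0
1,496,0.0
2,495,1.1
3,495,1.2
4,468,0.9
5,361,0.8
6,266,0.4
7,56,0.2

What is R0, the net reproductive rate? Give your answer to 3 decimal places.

3.932

lx = nx/n0 = nx/500: 1, 0.992, 0.99, 0.99, 0.936, 0.722, 0.532, 0.112
lx·mx by age: 0, 0, 1.089, 1.188, 0.8424, 0.5776, 0.2128, 0.0224
R0 = Σ lx·mx = 3.9322 → 3.932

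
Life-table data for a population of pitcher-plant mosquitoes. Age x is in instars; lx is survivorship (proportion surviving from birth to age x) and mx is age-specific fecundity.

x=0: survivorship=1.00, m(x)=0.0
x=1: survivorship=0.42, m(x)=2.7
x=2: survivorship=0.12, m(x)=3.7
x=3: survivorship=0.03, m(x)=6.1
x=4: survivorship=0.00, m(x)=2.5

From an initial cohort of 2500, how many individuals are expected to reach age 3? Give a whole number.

75

Expected survivors = N0 · l_3 = 2500 × 0.03 = 75 → 75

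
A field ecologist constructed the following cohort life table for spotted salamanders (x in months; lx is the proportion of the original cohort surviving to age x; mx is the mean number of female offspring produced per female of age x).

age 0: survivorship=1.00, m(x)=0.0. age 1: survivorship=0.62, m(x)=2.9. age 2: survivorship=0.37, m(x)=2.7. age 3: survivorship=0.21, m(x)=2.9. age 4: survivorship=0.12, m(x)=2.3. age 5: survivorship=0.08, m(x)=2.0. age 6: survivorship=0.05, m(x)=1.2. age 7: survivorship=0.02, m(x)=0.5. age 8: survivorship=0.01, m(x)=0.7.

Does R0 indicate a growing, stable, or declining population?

R0 = Σ lx·mx = 0 + 1.798 + 0.999 + 0.609 + 0.276 + 0.16 + 0.06 + 0.01 + 0.007 = 3.919
R0 > 1, so the population is growing.

growing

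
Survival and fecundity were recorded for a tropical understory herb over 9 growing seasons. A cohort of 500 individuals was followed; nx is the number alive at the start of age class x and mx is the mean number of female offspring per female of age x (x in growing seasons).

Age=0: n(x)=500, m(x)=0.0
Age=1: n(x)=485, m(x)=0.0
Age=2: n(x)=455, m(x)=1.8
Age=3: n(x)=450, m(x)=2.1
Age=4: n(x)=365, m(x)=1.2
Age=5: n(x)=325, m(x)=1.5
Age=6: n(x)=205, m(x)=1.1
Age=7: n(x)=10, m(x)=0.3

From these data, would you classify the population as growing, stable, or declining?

growing

lx = nx/n0 = nx/500: 1, 0.97, 0.91, 0.9, 0.73, 0.65, 0.41, 0.02
R0 = Σ lx·mx = 0 + 0 + 1.638 + 1.89 + 0.876 + 0.975 + 0.451 + 0.006 = 5.836
R0 > 1, so the population is growing.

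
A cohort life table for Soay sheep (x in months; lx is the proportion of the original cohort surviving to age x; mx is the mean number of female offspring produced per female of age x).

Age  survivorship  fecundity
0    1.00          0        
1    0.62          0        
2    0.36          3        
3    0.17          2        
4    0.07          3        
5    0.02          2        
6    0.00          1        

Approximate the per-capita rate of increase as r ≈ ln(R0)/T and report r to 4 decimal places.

0.2029

R0 = Σ lx·mx = 0 + 0 + 1.08 + 0.34 + 0.21 + 0.04 + 0 = 1.67
Σ x·lx·mx = 4.22; T = 4.22/1.67 = 2.52695…
r ≈ ln(R0)/T = ln(1.67)/2.52695… = 0.202942… → 0.2029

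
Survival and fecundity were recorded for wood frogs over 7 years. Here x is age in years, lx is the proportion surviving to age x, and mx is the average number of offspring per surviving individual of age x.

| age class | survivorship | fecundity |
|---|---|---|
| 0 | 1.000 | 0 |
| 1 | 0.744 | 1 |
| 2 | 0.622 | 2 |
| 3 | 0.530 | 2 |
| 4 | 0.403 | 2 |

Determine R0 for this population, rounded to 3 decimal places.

lx·mx by age: 0, 0.744, 1.244, 1.06, 0.806
R0 = Σ lx·mx = 3.854 → 3.854

3.854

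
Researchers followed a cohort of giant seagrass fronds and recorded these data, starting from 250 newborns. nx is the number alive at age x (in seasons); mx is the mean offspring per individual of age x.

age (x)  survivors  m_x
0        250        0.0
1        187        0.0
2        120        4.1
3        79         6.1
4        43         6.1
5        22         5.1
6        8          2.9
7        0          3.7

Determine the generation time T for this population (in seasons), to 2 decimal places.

lx = nx/n0 = nx/250: 1, 0.748, 0.48, 0.316, 0.172, 0.088, 0.032, 0
lx·mx: 0, 0, 1.968, 1.9276, 1.0492, 0.4488, 0.0928, 0 → R0 = 5.4864
x·lx·mx: 0, 0, 3.936, 5.7828, 4.1968, 2.244, 0.5568, 0 → Σ = 16.7164
T = 16.7164 / 5.4864 = 3.04688… → 3.05

3.05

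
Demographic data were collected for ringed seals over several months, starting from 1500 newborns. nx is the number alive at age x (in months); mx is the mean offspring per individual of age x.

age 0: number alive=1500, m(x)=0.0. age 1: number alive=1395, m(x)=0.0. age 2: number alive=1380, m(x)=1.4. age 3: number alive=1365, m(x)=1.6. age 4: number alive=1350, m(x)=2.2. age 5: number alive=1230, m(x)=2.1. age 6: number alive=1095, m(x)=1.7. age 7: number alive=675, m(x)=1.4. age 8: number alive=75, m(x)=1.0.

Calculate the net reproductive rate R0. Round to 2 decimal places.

lx = nx/n0 = nx/1500: 1, 0.93, 0.92, 0.91, 0.9, 0.82, 0.73, 0.45, 0.05
lx·mx by age: 0, 0, 1.288, 1.456, 1.98, 1.722, 1.241, 0.63, 0.05
R0 = Σ lx·mx = 8.367 → 8.37

8.37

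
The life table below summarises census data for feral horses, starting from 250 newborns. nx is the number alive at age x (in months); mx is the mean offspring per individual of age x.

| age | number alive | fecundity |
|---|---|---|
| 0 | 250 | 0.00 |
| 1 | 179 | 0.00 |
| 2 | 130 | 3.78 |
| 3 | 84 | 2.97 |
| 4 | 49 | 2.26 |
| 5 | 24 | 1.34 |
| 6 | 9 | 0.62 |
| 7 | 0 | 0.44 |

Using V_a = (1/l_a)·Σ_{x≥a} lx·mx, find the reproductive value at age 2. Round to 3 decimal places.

lx = nx/n0 = nx/250: 1, 0.716, 0.52, 0.336, 0.196, 0.096, 0.036, 0
lx·mx for x ≥ 2: 1.9656, 0.99792, 0.44296, 0.12864, 0.02232, 0 → sum = 3.55744
V_2 = 3.55744 / l_2 = 3.55744 / 0.52 = 6.841231… → 6.841

6.841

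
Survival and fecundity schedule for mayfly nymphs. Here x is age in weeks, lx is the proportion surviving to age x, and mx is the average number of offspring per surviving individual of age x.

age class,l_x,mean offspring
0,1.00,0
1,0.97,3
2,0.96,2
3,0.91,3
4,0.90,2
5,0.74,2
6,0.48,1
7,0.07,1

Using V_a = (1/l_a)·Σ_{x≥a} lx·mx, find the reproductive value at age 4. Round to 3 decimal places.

lx·mx for x ≥ 4: 1.8, 1.48, 0.48, 0.07 → sum = 3.83
V_4 = 3.83 / l_4 = 3.83 / 0.9 = 4.255556… → 4.256

4.256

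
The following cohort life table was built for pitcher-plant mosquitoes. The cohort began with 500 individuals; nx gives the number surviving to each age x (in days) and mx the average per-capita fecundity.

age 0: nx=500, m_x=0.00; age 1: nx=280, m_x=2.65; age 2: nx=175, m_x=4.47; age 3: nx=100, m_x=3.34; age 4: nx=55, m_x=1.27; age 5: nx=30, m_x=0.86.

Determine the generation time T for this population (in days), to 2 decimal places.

1.90

lx = nx/n0 = nx/500: 1, 0.56, 0.35, 0.2, 0.11, 0.06
lx·mx: 0, 1.484, 1.5645, 0.668, 0.1397, 0.0516 → R0 = 3.9078
x·lx·mx: 0, 1.484, 3.129, 2.004, 0.5588, 0.258 → Σ = 7.4338
T = 7.4338 / 3.9078 = 1.902298… → 1.90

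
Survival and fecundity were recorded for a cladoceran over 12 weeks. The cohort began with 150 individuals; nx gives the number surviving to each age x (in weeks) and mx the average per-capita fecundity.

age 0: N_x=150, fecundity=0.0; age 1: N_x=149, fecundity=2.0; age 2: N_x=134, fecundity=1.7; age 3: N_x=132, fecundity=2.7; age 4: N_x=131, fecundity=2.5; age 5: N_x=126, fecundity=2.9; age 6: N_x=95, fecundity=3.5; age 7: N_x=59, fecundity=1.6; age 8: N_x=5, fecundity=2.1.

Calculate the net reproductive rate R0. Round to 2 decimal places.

lx = nx/n0 = nx/150: 1, 0.99333…, 0.89333…, 0.88, 0.87333…, 0.84, 0.63333…, 0.39333…, 0.03333…
lx·mx by age: 0, 1.986667…, 1.518667…, 2.376, 2.183333…, 2.436, 2.216667…, 0.629333…, 0.07…
R0 = Σ lx·mx = 13.416667… → 13.42

13.42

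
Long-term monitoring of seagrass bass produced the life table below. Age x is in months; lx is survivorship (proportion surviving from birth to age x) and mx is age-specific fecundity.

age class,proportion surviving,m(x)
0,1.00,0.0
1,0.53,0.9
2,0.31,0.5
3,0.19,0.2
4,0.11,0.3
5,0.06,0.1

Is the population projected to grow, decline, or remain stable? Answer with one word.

declining

R0 = Σ lx·mx = 0 + 0.477 + 0.155 + 0.038 + 0.033 + 0.006 = 0.709
R0 < 1, so the population is declining.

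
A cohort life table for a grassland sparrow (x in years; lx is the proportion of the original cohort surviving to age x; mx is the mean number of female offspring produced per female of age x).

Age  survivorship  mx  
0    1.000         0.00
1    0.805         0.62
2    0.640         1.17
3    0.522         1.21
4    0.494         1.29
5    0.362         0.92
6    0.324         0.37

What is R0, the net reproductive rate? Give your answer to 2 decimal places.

2.97

lx·mx by age: 0, 0.4991, 0.7488, 0.63162, 0.63726, 0.33304, 0.11988
R0 = Σ lx·mx = 2.9697 → 2.97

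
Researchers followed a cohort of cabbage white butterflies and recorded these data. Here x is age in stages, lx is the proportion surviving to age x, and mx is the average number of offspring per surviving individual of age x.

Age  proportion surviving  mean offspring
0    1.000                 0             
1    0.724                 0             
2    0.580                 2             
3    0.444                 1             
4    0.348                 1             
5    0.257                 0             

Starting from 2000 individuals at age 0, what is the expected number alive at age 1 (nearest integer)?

Expected survivors = N0 · l_1 = 2000 × 0.724 = 1448 → 1448

1448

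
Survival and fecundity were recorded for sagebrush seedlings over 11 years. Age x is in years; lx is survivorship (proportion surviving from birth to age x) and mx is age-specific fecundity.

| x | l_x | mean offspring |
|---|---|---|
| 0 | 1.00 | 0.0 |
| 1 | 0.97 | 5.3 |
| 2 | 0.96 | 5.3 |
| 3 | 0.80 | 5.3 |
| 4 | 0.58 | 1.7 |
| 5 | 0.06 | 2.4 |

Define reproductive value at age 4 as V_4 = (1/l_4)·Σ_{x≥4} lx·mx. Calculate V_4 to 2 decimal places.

lx·mx for x ≥ 4: 0.986, 0.144 → sum = 1.13
V_4 = 1.13 / l_4 = 1.13 / 0.58 = 1.948276… → 1.95

1.95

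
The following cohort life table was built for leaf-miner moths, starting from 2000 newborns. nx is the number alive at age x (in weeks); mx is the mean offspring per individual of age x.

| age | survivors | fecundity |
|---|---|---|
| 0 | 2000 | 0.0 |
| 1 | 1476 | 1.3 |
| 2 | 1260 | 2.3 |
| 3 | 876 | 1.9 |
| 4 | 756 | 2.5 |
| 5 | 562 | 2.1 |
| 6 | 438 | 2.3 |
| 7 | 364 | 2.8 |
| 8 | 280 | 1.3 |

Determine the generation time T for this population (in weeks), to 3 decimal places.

lx = nx/n0 = nx/2000: 1, 0.738, 0.63, 0.438, 0.378, 0.281, 0.219, 0.182, 0.14
lx·mx: 0, 0.9594, 1.449, 0.8322, 0.945, 0.5901, 0.5037, 0.5096, 0.182 → R0 = 5.971
x·lx·mx: 0, 0.9594, 2.898, 2.4966, 3.78, 2.9505, 3.0222, 3.5672, 1.456 → Σ = 21.1299
T = 21.1299 / 5.971 = 3.538754… → 3.539

3.539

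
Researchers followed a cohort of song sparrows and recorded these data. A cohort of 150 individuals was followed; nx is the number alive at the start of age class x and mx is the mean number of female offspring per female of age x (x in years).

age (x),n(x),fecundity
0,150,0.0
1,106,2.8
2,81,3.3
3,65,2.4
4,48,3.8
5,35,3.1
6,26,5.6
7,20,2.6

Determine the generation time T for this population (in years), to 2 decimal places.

3.15

lx = nx/n0 = nx/150: 1, 0.70667…, 0.54, 0.43333…, 0.32, 0.23333…, 0.17333…, 0.13333…
lx·mx: 0, 1.978667…, 1.782, 1.04…, 1.216, 0.723333…, 0.970667…, 0.346667… → R0 = 8.057333…
x·lx·mx: 0, 1.978667…, 3.564, 3.12…, 4.864, 3.616667…, 5.824…, 2.426667… → Σ = 25.394…
T = 25.394… / 8.057333… = 3.151663… → 3.15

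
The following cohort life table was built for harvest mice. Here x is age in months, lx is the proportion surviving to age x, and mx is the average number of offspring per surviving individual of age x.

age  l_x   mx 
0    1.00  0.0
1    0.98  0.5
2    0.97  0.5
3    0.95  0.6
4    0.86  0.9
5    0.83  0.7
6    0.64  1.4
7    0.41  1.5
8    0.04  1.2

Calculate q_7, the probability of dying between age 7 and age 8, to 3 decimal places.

q_7 = (l_7 − l_8) / l_7 = (0.41 − 0.04) / 0.41
     = 0.37 / 0.41 = 0.902439… → 0.902

0.902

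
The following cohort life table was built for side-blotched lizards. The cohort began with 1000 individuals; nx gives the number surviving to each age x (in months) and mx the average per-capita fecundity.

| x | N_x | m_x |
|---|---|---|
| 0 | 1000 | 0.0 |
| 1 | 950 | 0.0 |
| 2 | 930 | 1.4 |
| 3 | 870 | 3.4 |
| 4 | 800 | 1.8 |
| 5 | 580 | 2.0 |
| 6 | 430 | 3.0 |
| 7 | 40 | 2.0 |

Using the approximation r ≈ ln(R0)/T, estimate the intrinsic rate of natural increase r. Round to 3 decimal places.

lx = nx/n0 = nx/1000: 1, 0.95, 0.93, 0.87, 0.8, 0.58, 0.43, 0.04
R0 = Σ lx·mx = 0 + 0 + 1.302 + 2.958 + 1.44 + 1.16 + 1.29 + 0.08 = 8.23
Σ x·lx·mx = 31.338; T = 31.338/8.23 = 3.80778…
r ≈ ln(R0)/T = ln(8.23)/3.80778… = 0.55355… → 0.554

0.554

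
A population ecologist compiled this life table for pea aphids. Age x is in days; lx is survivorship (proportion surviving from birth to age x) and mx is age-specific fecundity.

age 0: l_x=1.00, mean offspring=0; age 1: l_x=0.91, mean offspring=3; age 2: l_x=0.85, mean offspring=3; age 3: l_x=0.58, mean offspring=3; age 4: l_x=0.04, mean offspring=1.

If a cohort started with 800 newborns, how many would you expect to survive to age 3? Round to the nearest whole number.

Expected survivors = N0 · l_3 = 800 × 0.58 = 464 → 464

464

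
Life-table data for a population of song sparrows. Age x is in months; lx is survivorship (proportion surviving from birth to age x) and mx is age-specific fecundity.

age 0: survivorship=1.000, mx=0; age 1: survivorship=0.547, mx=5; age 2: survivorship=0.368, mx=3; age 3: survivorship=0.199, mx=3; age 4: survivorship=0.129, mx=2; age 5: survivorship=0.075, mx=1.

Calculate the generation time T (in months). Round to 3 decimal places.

1.707

lx·mx: 0, 2.735, 1.104, 0.597, 0.258, 0.075 → R0 = 4.769
x·lx·mx: 0, 2.735, 2.208, 1.791, 1.032, 0.375 → Σ = 8.141
T = 8.141 / 4.769 = 1.707066… → 1.707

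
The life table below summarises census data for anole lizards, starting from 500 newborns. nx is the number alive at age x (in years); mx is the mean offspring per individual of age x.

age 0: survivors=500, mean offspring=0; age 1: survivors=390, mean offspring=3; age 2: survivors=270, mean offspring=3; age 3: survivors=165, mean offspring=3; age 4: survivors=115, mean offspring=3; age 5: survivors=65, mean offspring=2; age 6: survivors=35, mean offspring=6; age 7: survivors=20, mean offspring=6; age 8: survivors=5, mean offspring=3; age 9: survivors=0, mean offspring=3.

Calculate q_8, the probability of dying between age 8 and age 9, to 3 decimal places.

1.000

lx = nx/n0 = nx/500: 1, 0.78, 0.54, 0.33, 0.23, 0.13, 0.07, 0.04, 0.01, 0
q_8 = (l_8 − l_9) / l_8 = (0.01 − 0) / 0.01
     = 0.01 / 0.01 = 1 → 1.000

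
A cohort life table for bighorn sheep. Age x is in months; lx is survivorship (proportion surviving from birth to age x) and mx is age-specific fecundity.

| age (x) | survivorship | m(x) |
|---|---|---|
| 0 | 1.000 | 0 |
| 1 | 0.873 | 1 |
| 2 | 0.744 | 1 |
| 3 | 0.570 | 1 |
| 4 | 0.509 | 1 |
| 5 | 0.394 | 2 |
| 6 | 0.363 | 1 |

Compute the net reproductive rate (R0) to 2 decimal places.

3.85

lx·mx by age: 0, 0.873, 0.744, 0.57, 0.509, 0.788, 0.363
R0 = Σ lx·mx = 3.847 → 3.85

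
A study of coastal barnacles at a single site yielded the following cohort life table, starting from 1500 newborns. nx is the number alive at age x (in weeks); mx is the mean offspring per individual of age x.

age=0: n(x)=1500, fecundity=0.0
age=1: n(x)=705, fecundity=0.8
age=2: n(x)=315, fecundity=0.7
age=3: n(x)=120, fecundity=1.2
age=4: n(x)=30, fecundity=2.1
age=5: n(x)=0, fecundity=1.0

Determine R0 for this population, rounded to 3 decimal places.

lx = nx/n0 = nx/1500: 1, 0.47, 0.21, 0.08, 0.02, 0
lx·mx by age: 0, 0.376, 0.147, 0.096, 0.042, 0
R0 = Σ lx·mx = 0.661 → 0.661

0.661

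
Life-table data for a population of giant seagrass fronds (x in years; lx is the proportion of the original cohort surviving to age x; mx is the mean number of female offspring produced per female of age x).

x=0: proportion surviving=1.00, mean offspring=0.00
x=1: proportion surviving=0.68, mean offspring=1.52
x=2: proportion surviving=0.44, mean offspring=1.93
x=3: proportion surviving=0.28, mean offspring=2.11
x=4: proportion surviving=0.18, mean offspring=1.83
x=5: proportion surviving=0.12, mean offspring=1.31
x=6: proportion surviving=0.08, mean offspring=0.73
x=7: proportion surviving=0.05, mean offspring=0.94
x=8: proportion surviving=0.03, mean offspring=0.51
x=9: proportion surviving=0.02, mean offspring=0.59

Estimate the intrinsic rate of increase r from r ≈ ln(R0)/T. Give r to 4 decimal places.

0.4646

R0 = Σ lx·mx = 0 + 1.0336 + 0.8492 + 0.5908 + 0.3294 + 0.1572 + 0.0584 + 0.047 + 0.0153 + 0.0118 = 3.0927
Σ x·lx·mx = 7.516; T = 7.516/3.0927 = 2.43024…
r ≈ ln(R0)/T = ln(3.0927)/2.43024… = 0.464582… → 0.4646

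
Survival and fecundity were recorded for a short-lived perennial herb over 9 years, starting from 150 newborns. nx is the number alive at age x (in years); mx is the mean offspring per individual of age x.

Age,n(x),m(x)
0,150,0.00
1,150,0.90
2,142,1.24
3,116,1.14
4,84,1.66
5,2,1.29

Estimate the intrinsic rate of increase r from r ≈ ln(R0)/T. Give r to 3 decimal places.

lx = nx/n0 = nx/150: 1, 1, 0.94667…, 0.77333…, 0.56, 0.01333…
R0 = Σ lx·mx = 0 + 0.9 + 1.17387… + 0.8816… + 0.9296 + 0.0172… = 3.902267…
Σ x·lx·mx = 9.696933…; T = 9.696933…/3.902267… = 2.48495…
r ≈ ln(R0)/T = ln(3.902267…)/2.48495… = 0.54792… → 0.548

0.548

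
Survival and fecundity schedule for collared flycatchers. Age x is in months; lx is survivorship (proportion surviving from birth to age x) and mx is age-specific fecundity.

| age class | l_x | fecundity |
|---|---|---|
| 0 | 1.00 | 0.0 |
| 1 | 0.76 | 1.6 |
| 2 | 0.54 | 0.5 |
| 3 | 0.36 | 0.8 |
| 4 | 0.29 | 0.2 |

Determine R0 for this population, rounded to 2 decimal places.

1.83

lx·mx by age: 0, 1.216, 0.27, 0.288, 0.058
R0 = Σ lx·mx = 1.832 → 1.83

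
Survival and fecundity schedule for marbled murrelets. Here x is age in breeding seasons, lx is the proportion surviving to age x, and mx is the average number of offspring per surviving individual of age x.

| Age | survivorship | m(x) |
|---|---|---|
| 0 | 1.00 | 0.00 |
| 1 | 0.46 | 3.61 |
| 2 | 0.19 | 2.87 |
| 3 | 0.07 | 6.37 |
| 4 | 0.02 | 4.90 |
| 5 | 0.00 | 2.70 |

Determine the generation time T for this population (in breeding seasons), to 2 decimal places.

lx·mx: 0, 1.6606, 0.5453, 0.4459, 0.098, 0 → R0 = 2.7498
x·lx·mx: 0, 1.6606, 1.0906, 1.3377, 0.392, 0 → Σ = 4.4809
T = 4.4809 / 2.7498 = 1.629537… → 1.63

1.63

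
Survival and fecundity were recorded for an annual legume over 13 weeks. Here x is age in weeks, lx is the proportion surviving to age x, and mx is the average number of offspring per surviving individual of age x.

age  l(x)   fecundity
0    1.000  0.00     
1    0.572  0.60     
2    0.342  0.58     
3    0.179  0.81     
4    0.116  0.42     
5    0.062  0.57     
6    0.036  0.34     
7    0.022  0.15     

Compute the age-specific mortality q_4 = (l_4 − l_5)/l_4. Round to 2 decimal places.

0.47

q_4 = (l_4 − l_5) / l_4 = (0.116 − 0.062) / 0.116
     = 0.054 / 0.116 = 0.465517… → 0.47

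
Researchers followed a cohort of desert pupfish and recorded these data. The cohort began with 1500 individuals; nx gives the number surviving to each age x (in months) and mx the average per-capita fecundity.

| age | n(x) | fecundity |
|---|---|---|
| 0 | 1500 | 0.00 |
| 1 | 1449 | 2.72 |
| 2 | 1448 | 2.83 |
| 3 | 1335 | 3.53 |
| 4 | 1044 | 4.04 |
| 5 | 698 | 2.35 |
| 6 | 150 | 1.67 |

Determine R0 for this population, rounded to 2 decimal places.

lx = nx/n0 = nx/1500: 1, 0.966, 0.96533…, 0.89, 0.696, 0.46533…, 0.1
lx·mx by age: 0, 2.62752, 2.731893…, 3.1417, 2.81184, 1.093533…, 0.167
R0 = Σ lx·mx = 12.573487… → 12.57

12.57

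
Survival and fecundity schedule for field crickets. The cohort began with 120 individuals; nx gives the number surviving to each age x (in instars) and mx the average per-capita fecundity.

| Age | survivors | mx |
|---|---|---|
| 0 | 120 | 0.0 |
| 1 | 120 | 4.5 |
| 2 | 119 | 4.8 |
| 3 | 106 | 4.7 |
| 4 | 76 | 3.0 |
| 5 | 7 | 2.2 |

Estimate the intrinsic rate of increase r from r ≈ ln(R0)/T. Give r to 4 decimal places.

1.2172

lx = nx/n0 = nx/120: 1, 1, 0.99167…, 0.88333…, 0.63333…, 0.05833…
R0 = Σ lx·mx = 0 + 4.5 + 4.76… + 4.15167… + 1.9… + 0.12833… = 15.44…
Σ x·lx·mx = 34.716667…; T = 34.716667…/15.44… = 2.24849…
r ≈ ln(R0)/T = ln(15.44…)/2.24849… = 1.217245… → 1.2172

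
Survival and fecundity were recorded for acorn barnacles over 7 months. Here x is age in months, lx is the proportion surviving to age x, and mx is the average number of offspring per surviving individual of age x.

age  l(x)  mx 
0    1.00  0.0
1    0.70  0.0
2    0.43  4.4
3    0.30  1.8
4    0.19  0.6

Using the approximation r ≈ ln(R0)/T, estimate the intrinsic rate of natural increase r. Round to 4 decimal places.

R0 = Σ lx·mx = 0 + 0 + 1.892 + 0.54 + 0.114 = 2.546
Σ x·lx·mx = 5.86; T = 5.86/2.546 = 2.30165…
r ≈ ln(R0)/T = ln(2.546)/2.30165… = 0.406023… → 0.4060

0.4060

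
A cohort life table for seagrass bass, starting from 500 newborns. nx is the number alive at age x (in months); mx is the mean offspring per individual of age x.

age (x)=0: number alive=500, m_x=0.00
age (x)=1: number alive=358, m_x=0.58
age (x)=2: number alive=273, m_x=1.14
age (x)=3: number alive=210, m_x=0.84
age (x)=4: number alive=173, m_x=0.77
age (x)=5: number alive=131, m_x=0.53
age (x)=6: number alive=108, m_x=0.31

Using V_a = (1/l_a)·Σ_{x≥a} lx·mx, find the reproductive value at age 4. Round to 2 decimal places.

lx = nx/n0 = nx/500: 1, 0.716, 0.546, 0.42, 0.346, 0.262, 0.216
lx·mx for x ≥ 4: 0.26642, 0.13886, 0.06696 → sum = 0.47224
V_4 = 0.47224 / l_4 = 0.47224 / 0.346 = 1.364855… → 1.36

1.36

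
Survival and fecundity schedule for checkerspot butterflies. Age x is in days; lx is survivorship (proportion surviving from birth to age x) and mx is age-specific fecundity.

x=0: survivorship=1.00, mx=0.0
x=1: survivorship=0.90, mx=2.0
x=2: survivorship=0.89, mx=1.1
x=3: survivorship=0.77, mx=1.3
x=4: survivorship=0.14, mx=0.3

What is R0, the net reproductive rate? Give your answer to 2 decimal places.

3.82

lx·mx by age: 0, 1.8, 0.979, 1.001, 0.042
R0 = Σ lx·mx = 3.822 → 3.82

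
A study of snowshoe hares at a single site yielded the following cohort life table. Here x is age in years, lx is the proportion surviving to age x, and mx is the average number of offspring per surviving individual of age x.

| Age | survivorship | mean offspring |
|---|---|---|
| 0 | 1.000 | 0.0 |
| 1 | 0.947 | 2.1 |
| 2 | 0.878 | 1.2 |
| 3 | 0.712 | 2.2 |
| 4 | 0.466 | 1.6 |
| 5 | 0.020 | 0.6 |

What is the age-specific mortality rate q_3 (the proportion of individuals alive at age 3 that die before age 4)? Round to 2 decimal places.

0.35

q_3 = (l_3 − l_4) / l_3 = (0.712 − 0.466) / 0.712
     = 0.246 / 0.712 = 0.345506… → 0.35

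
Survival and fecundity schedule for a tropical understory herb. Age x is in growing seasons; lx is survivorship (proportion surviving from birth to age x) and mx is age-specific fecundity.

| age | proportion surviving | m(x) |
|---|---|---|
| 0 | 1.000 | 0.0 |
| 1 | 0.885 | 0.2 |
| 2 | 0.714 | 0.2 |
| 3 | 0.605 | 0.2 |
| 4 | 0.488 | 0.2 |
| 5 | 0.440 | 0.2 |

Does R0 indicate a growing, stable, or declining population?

R0 = Σ lx·mx = 0 + 0.177 + 0.1428 + 0.121 + 0.0976 + 0.088 = 0.6264
R0 < 1, so the population is declining.

declining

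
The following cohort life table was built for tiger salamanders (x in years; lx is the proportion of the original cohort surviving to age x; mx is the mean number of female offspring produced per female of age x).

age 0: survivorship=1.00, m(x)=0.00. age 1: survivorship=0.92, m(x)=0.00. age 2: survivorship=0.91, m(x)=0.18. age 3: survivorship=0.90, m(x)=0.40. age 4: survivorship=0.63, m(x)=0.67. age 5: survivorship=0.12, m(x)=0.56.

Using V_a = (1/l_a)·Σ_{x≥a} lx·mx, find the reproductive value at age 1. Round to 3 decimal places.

1.101

lx·mx for x ≥ 1: 0, 0.1638, 0.36, 0.4221, 0.0672 → sum = 1.0131
V_1 = 1.0131 / l_1 = 1.0131 / 0.92 = 1.101196… → 1.101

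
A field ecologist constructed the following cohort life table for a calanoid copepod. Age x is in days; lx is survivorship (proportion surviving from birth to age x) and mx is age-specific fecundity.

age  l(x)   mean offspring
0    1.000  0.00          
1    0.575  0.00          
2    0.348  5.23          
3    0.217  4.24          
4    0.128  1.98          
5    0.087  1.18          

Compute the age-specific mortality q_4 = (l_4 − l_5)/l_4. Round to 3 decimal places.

0.320

q_4 = (l_4 − l_5) / l_4 = (0.128 − 0.087) / 0.128
     = 0.041 / 0.128 = 0.320313… → 0.320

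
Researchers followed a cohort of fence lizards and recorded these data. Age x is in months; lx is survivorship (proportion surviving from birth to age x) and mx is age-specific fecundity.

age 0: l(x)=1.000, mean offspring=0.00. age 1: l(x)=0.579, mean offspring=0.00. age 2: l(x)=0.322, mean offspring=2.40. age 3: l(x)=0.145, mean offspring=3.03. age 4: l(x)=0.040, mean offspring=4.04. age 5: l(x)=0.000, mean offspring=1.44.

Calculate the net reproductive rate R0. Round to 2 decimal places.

1.37

lx·mx by age: 0, 0, 0.7728, 0.43935, 0.1616, 0
R0 = Σ lx·mx = 1.37375 → 1.37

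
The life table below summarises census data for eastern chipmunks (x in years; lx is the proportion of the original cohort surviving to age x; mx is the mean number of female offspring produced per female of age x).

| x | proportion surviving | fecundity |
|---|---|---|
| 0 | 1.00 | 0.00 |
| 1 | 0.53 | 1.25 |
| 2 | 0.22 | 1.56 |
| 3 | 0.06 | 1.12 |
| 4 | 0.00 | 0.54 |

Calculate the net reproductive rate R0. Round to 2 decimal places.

1.07

lx·mx by age: 0, 0.6625, 0.3432, 0.0672, 0
R0 = Σ lx·mx = 1.0729 → 1.07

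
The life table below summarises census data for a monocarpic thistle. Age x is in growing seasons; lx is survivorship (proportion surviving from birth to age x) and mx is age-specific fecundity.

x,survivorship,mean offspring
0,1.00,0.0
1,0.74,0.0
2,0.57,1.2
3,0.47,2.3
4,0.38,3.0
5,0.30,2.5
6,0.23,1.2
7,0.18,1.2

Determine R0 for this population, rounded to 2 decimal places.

lx·mx by age: 0, 0, 0.684, 1.081, 1.14, 0.75, 0.276, 0.216
R0 = Σ lx·mx = 4.147 → 4.15

4.15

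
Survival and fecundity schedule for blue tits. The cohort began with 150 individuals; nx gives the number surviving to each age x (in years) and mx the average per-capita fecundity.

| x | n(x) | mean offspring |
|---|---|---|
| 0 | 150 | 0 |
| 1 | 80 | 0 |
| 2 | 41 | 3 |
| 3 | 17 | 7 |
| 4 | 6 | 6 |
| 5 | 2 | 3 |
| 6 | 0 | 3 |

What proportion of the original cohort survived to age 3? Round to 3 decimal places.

l_3 = n_3/n_0 = 17/150 = 0.113333… → 0.113

0.113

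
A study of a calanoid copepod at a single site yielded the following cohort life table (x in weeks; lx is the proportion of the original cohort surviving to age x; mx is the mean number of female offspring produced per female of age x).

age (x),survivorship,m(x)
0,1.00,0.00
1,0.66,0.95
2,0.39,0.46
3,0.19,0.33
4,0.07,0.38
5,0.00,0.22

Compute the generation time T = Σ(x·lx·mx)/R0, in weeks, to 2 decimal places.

lx·mx: 0, 0.627, 0.1794, 0.0627, 0.0266, 0 → R0 = 0.8957
x·lx·mx: 0, 0.627, 0.3588, 0.1881, 0.1064, 0 → Σ = 1.2803
T = 1.2803 / 0.8957 = 1.429385… → 1.43

1.43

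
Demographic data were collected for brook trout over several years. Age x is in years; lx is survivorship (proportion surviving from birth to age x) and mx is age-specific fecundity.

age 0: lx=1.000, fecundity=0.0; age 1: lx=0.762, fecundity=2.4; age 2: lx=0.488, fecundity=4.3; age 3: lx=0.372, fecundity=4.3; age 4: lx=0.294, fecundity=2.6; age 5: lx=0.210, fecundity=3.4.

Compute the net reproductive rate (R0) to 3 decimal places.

lx·mx by age: 0, 1.8288, 2.0984, 1.5996, 0.7644, 0.714
R0 = Σ lx·mx = 7.0052 → 7.005

7.005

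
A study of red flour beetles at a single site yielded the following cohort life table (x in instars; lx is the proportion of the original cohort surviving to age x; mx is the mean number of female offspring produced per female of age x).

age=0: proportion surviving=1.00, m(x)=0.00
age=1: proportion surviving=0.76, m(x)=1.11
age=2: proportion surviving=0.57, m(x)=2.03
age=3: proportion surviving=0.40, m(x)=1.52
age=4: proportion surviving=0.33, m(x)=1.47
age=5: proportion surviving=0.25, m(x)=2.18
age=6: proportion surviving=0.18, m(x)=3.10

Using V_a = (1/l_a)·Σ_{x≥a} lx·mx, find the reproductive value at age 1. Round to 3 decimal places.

5.522

lx·mx for x ≥ 1: 0.8436, 1.1571, 0.608, 0.4851, 0.545, 0.558 → sum = 4.1968
V_1 = 4.1968 / l_1 = 4.1968 / 0.76 = 5.522105… → 5.522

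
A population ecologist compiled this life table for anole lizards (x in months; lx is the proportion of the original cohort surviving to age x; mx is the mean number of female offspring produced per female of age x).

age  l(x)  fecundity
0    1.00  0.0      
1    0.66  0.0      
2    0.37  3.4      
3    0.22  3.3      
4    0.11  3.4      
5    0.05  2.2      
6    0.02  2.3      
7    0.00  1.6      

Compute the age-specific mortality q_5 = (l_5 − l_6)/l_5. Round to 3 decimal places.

q_5 = (l_5 − l_6) / l_5 = (0.05 − 0.02) / 0.05
     = 0.03 / 0.05 = 0.6 → 0.600

0.600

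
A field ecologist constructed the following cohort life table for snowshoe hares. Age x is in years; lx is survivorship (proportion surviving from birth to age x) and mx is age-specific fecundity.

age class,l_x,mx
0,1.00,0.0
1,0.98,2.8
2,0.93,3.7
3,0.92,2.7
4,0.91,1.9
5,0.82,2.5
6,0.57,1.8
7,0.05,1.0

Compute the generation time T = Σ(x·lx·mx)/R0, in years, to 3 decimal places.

3.013

lx·mx: 0, 2.744, 3.441, 2.484, 1.729, 2.05, 1.026, 0.05 → R0 = 13.524
x·lx·mx: 0, 2.744, 6.882, 7.452, 6.916, 10.25, 6.156, 0.35 → Σ = 40.75
T = 40.75 / 13.524 = 3.013162… → 3.013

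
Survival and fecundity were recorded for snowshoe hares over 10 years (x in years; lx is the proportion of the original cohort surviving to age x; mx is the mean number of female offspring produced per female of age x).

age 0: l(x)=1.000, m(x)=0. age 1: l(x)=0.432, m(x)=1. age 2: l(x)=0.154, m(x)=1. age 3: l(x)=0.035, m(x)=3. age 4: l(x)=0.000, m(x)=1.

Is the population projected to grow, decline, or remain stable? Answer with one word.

declining

R0 = Σ lx·mx = 0 + 0.432 + 0.154 + 0.105 + 0 = 0.691
R0 < 1, so the population is declining.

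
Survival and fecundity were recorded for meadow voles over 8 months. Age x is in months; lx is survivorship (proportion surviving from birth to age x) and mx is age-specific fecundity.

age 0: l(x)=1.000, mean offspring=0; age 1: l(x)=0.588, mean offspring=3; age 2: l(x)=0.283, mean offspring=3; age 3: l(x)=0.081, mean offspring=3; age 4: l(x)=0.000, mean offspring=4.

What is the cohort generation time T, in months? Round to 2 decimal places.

lx·mx: 0, 1.764, 0.849, 0.243, 0 → R0 = 2.856
x·lx·mx: 0, 1.764, 1.698, 0.729, 0 → Σ = 4.191
T = 4.191 / 2.856 = 1.467437… → 1.47

1.47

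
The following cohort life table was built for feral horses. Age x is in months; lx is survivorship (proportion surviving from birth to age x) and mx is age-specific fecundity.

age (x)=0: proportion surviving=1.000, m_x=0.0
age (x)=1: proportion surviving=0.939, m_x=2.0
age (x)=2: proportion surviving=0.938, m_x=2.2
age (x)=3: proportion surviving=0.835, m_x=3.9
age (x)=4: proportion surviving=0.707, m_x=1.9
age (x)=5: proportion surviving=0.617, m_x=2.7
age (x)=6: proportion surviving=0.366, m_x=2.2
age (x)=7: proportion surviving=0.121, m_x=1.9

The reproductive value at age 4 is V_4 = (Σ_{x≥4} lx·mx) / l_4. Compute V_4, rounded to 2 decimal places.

5.72

lx·mx for x ≥ 4: 1.3433, 1.6659, 0.8052, 0.2299 → sum = 4.0443
V_4 = 4.0443 / l_4 = 4.0443 / 0.707 = 5.720368… → 5.72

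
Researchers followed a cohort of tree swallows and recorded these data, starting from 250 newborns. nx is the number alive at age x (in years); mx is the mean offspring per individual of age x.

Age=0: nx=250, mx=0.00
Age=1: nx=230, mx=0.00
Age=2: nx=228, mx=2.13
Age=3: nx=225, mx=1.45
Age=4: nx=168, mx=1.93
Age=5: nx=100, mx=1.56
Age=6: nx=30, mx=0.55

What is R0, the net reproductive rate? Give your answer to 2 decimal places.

5.23

lx = nx/n0 = nx/250: 1, 0.92, 0.912, 0.9, 0.672, 0.4, 0.12
lx·mx by age: 0, 0, 1.94256, 1.305, 1.29696, 0.624, 0.066
R0 = Σ lx·mx = 5.23452 → 5.23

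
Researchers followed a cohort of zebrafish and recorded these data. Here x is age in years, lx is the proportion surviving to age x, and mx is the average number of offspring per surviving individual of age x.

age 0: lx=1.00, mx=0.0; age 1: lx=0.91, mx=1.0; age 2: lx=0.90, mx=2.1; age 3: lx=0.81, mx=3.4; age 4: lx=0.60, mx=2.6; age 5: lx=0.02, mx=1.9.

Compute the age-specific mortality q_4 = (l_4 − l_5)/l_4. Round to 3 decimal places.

0.967

q_4 = (l_4 − l_5) / l_4 = (0.6 − 0.02) / 0.6
     = 0.58 / 0.6 = 0.966667… → 0.967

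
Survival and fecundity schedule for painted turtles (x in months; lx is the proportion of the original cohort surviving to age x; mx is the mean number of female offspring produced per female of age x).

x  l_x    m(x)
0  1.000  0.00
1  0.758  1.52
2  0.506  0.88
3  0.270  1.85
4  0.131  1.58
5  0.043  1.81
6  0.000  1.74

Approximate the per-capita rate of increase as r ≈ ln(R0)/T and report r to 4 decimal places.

0.4344

R0 = Σ lx·mx = 0 + 1.15216 + 0.44528 + 0.4995 + 0.20698 + 0.07783 + 0 = 2.38175
Σ x·lx·mx = 4.75829; T = 4.75829/2.38175 = 1.99781…
r ≈ ln(R0)/T = ln(2.38175)/1.99781… = 0.434393… → 0.4344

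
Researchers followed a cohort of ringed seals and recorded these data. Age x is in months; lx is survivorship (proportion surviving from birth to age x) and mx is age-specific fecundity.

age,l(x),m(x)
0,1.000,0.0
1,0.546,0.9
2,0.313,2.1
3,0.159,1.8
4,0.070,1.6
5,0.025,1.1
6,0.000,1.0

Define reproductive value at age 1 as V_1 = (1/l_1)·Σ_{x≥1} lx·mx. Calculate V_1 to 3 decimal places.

lx·mx for x ≥ 1: 0.4914, 0.6573, 0.2862, 0.112, 0.0275, 0 → sum = 1.5744
V_1 = 1.5744 / l_1 = 1.5744 / 0.546 = 2.883516… → 2.884

2.884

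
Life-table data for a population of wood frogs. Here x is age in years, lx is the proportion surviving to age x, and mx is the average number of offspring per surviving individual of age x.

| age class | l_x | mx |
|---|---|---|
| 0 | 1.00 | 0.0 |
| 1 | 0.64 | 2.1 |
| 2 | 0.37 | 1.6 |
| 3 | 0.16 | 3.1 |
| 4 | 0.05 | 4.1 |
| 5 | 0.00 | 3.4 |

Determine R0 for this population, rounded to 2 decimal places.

2.64

lx·mx by age: 0, 1.344, 0.592, 0.496, 0.205, 0
R0 = Σ lx·mx = 2.637 → 2.64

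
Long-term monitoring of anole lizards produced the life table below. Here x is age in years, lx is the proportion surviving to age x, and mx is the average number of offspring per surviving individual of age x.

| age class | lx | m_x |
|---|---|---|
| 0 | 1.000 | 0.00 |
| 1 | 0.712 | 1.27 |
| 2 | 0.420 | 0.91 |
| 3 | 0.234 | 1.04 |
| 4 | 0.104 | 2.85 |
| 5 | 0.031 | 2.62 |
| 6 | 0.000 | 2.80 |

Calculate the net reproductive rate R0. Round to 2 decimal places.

lx·mx by age: 0, 0.90424, 0.3822, 0.24336, 0.2964, 0.08122, 0
R0 = Σ lx·mx = 1.90742 → 1.91

1.91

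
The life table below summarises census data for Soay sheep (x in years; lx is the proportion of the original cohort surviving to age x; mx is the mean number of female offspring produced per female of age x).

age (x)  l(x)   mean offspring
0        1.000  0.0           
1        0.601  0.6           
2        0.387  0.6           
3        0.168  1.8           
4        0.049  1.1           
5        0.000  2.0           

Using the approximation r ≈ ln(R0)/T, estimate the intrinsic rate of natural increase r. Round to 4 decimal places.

-0.0255

R0 = Σ lx·mx = 0 + 0.3606 + 0.2322 + 0.3024 + 0.0539 + 0 = 0.9491
Σ x·lx·mx = 1.9478; T = 1.9478/0.9491 = 2.05226…
r ≈ ln(R0)/T = ln(0.9491)/2.05226… = -0.025455… → -0.0255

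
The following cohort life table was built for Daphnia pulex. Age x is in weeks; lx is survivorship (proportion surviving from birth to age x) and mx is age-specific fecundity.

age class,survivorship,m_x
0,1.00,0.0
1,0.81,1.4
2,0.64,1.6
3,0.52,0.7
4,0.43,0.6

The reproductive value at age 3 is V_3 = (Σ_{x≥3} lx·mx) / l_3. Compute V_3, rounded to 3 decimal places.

1.196

lx·mx for x ≥ 3: 0.364, 0.258 → sum = 0.622
V_3 = 0.622 / l_3 = 0.622 / 0.52 = 1.196154… → 1.196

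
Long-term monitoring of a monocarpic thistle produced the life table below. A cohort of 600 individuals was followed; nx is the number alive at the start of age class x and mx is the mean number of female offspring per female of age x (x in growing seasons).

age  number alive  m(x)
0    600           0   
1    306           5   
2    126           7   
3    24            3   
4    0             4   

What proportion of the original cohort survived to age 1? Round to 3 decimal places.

l_1 = n_1/n_0 = 306/600 = 0.51 → 0.510

0.510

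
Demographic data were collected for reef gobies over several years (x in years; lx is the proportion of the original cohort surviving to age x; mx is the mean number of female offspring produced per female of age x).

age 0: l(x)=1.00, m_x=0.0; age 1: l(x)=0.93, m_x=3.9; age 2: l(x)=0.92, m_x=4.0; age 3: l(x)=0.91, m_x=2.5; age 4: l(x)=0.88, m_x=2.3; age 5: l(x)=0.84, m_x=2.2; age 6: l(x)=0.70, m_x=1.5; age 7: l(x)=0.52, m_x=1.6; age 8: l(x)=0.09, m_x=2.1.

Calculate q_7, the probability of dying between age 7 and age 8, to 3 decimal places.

0.827

q_7 = (l_7 − l_8) / l_7 = (0.52 − 0.09) / 0.52
     = 0.43 / 0.52 = 0.826923… → 0.827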